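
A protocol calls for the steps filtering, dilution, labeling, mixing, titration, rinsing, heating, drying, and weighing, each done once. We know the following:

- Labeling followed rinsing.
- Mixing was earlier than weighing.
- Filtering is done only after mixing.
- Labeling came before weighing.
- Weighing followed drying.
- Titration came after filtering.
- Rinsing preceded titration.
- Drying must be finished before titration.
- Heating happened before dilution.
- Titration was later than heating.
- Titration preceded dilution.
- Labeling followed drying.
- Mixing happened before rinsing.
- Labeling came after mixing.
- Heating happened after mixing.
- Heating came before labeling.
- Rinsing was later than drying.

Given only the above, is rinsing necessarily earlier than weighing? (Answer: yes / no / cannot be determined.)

Chain the constraints: rinsing → labeling → weighing. Each link is directly stated, so rinsing comes before weighing.

yes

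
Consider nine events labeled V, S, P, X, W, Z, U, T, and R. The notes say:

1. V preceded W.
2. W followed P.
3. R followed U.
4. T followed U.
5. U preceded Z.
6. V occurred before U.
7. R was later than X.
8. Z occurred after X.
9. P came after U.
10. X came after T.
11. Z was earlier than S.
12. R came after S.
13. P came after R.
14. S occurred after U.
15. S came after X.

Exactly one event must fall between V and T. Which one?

Tracing the constraints gives V → U → T, so U sits after V and before T.
No other event is forced both after V and before T.

U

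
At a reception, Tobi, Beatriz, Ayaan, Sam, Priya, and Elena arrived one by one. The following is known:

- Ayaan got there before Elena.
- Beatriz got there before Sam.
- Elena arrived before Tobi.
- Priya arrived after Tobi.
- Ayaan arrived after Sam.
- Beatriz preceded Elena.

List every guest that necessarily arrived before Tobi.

Directly stated before Tobi: Elena.
Ayaan reaches Tobi via Ayaan → Elena → Tobi.
Beatriz reaches Tobi via Beatriz → Elena → Tobi.
Sam reaches Tobi via Sam → Ayaan → Elena → Tobi.

Ayaan, Beatriz, Elena, Sam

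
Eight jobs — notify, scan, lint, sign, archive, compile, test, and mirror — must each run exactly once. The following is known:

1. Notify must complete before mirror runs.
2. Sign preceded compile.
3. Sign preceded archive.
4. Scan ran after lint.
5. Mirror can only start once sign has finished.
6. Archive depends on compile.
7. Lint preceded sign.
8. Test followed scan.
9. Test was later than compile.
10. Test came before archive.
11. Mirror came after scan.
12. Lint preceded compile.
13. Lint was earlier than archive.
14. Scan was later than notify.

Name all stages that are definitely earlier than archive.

compile, lint, notify, scan, sign, test

Directly stated before archive: compile, lint, sign, and test.
Notify reaches archive via notify → scan → test → archive.
Scan reaches archive via scan → test → archive.
No chain forces mirror ahead of archive.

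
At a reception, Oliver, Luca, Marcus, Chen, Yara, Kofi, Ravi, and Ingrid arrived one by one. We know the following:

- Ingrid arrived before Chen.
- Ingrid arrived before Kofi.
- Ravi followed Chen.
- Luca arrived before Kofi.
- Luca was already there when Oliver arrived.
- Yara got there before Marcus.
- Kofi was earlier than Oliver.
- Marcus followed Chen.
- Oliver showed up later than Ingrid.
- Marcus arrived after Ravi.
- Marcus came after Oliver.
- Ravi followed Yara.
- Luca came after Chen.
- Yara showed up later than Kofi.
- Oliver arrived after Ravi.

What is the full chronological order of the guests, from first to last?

Ingrid, Chen, Luca, Kofi, Yara, Ravi, Oliver, Marcus

The constraints fix every adjacent pair, so only one ordering works:
Ingrid → Chen → Luca → Kofi → Yara → Ravi → Oliver → Marcus.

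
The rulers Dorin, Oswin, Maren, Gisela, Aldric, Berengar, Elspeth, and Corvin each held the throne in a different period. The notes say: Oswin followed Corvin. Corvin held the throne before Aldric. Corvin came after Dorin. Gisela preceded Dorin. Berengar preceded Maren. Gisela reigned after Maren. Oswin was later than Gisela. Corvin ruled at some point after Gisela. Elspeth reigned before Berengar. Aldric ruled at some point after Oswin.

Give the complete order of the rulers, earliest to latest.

The constraints fix every adjacent pair, so only one ordering works:
Elspeth → Berengar → Maren → Gisela → Dorin → Corvin → Oswin → Aldric.

Elspeth, Berengar, Maren, Gisela, Dorin, Corvin, Oswin, Aldric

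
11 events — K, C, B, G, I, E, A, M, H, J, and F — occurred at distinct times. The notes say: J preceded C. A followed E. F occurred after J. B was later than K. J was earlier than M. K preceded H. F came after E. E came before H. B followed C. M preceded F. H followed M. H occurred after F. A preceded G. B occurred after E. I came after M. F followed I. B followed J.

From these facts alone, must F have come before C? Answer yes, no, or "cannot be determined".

cannot be determined

No chain of stated constraints runs from F to C, and none runs from C to F either.
So the relative order of F and C is not fixed by the given facts.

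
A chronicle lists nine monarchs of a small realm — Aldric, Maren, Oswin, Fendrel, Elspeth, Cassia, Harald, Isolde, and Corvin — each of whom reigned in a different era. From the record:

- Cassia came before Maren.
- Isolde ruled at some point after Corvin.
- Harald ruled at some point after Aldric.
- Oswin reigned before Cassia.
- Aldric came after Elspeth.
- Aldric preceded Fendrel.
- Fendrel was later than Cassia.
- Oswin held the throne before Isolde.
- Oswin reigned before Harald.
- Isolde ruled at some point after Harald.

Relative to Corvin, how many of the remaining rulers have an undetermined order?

7

Forced after Corvin: Isolde.
That leaves Aldric, Cassia, Elspeth, Fendrel, Harald, Maren, and Oswin with no forced order relative to Corvin — 7.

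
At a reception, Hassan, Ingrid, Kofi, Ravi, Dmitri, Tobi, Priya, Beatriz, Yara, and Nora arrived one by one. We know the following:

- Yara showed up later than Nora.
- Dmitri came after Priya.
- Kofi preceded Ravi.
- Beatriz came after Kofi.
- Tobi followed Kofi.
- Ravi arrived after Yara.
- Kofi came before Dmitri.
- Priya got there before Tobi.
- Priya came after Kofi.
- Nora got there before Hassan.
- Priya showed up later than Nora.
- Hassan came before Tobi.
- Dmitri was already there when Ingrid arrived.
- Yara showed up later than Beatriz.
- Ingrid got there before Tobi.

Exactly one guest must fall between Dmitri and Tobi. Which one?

Ingrid

Tracing the constraints gives Dmitri → Ingrid → Tobi, so Ingrid sits after Dmitri and before Tobi.
No other guest is forced both after Dmitri and before Tobi.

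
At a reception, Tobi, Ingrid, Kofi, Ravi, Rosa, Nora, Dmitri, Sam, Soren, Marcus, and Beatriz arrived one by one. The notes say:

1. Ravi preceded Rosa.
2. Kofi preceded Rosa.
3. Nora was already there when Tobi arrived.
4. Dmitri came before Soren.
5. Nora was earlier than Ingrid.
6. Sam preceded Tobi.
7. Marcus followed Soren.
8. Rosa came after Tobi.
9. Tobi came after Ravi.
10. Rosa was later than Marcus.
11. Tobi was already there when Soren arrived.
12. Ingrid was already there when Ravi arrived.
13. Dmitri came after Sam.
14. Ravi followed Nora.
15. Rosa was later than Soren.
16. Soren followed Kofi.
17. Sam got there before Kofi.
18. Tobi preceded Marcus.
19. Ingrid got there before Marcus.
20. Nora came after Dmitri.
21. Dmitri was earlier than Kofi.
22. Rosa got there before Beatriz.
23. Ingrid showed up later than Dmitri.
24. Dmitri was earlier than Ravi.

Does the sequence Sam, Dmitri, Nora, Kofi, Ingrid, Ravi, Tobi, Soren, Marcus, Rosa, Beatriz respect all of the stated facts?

yes

Check each stated constraint against the proposed order — e.g. Sam is ahead of Tobi; Kofi is ahead of Rosa. Every pair is in the required order; nothing is violated.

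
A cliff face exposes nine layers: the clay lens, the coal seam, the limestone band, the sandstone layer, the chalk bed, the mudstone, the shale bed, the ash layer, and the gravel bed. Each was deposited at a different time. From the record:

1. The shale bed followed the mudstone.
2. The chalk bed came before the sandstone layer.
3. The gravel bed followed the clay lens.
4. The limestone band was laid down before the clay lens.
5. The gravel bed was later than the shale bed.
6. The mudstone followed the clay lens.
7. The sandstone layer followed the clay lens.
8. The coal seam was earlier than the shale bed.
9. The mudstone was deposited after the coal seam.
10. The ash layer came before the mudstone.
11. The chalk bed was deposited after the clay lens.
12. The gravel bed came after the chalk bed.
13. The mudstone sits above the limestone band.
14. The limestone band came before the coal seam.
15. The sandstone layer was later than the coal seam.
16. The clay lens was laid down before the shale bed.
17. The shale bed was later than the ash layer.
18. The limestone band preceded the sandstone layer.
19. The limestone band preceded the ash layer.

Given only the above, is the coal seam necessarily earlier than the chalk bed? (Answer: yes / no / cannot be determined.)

cannot be determined

No chain of stated constraints runs from the coal seam to the chalk bed, and none runs from the chalk bed to the coal seam either.
So the relative order of the coal seam and the chalk bed is not fixed by the given facts.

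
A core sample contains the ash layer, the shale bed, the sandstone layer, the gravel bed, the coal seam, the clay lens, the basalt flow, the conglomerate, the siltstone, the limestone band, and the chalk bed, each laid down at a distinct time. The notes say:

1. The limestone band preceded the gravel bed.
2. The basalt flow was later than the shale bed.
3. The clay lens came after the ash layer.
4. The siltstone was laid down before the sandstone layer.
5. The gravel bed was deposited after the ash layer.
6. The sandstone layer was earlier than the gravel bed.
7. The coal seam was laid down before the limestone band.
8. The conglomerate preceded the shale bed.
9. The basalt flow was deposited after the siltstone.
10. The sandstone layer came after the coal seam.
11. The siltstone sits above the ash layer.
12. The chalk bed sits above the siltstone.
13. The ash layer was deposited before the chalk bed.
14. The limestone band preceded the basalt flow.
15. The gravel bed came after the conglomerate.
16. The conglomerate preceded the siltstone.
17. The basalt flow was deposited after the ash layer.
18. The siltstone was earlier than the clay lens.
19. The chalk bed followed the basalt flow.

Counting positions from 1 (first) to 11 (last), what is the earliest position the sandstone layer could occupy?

The ash layer, the coal seam, the conglomerate, and the siltstone must all come before the sandstone layer — 4 forced predecessors.
Nothing else is forced ahead of the sandstone layer, so its earliest slot is position 4 + 1 = 5.

5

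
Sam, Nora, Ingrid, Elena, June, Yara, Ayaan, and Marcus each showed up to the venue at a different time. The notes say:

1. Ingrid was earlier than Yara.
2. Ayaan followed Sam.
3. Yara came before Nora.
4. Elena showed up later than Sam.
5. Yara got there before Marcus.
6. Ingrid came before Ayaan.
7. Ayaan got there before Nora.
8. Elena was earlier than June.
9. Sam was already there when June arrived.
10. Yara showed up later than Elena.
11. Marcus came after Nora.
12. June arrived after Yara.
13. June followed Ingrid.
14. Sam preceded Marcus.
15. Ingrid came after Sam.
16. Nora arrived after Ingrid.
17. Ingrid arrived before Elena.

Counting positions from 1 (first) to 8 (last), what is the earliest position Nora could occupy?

Ayaan, Elena, Ingrid, Sam, and Yara must all come before Nora — 5 forced predecessors.
Nothing else is forced ahead of Nora, so their earliest slot is position 5 + 1 = 6.

6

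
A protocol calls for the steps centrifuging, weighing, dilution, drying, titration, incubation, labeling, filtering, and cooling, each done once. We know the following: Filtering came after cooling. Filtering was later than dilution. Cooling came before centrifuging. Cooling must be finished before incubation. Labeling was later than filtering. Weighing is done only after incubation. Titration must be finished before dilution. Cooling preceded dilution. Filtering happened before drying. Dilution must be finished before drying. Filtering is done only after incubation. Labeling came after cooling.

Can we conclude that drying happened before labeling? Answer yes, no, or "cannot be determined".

cannot be determined

No chain of stated constraints runs from drying to labeling, and none runs from labeling to drying either.
So the relative order of drying and labeling is not fixed by the given facts.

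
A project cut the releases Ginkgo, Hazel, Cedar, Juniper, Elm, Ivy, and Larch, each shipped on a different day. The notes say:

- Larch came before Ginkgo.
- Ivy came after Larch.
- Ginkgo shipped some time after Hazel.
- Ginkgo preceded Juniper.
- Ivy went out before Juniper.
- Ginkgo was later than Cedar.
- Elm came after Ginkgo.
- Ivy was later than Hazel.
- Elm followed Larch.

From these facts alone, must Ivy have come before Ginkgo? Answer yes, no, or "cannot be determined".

No chain of stated constraints runs from Ivy to Ginkgo, and none runs from Ginkgo to Ivy either.
So the relative order of Ivy and Ginkgo is not fixed by the given facts.

cannot be determined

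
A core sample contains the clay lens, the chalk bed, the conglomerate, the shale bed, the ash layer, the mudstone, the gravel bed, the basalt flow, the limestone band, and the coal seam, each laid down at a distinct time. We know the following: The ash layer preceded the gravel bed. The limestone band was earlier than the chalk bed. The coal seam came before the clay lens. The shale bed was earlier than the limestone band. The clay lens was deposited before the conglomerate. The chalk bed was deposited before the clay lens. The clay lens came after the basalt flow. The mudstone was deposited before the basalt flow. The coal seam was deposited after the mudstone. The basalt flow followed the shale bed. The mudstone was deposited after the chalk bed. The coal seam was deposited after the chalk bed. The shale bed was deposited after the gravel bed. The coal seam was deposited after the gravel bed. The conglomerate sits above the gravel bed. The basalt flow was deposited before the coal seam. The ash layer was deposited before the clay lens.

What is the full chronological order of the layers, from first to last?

the ash layer, the gravel bed, the shale bed, the limestone band, the chalk bed, the mudstone, the basalt flow, the coal seam, the clay lens, the conglomerate

The constraints fix every adjacent pair, so only one ordering works:
the ash layer → the gravel bed → the shale bed → the limestone band → the chalk bed → the mudstone → the basalt flow → the coal seam → the clay lens → the conglomerate.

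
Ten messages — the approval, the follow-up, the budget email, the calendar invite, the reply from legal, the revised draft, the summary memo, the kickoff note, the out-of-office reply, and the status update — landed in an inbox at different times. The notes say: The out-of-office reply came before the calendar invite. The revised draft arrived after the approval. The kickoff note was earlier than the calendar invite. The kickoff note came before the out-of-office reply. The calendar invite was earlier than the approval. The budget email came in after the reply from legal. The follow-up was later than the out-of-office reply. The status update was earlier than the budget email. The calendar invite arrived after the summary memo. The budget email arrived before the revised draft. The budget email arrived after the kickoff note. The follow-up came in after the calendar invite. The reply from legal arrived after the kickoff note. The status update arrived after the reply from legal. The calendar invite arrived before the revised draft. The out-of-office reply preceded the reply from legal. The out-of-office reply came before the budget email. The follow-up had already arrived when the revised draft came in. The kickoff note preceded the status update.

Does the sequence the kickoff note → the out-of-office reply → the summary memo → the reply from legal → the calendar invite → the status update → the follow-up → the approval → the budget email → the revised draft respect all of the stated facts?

yes

Check each stated constraint against the proposed order — e.g. the out-of-office reply is ahead of the budget email; the kickoff note is ahead of the budget email. Every pair is in the required order; nothing is violated.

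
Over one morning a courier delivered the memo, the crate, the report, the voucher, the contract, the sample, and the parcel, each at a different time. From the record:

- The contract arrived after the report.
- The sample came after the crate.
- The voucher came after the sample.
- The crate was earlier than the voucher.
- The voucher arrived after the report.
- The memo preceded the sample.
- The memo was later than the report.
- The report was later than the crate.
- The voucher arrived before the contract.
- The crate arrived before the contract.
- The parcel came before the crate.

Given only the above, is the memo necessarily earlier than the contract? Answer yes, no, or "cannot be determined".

Chain the constraints: the memo → the sample → the voucher → the contract. Each link is directly stated, so the memo comes before the contract.

yes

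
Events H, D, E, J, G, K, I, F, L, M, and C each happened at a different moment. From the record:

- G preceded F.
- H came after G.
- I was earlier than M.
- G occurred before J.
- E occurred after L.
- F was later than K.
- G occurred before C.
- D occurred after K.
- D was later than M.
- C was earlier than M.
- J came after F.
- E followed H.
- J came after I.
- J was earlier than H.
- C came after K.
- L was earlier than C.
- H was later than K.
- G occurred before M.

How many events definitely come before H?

5

Directly stated before H: G, J, and K.
F reaches H via F → J → H.
I reaches H via I → J → H.
No chain forces E (or any of the others) ahead of H.
That's F, G, I, J, and K — 5 in all.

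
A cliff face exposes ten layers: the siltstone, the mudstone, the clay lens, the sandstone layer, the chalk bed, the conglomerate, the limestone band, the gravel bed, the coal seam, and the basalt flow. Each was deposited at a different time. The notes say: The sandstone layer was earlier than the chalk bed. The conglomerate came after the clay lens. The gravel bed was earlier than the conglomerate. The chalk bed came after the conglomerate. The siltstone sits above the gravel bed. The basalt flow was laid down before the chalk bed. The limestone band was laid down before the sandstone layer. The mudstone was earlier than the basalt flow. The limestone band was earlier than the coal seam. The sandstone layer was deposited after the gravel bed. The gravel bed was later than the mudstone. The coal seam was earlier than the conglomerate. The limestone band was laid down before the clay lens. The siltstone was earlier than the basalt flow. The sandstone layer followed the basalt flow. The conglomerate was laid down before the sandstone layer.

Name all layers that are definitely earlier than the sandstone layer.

the basalt flow, the clay lens, the coal seam, the conglomerate, the gravel bed, the limestone band, the mudstone, the siltstone

Directly stated before the sandstone layer: the basalt flow, the conglomerate, the gravel bed, and the limestone band.
The clay lens reaches the sandstone layer via the clay lens → the conglomerate → the sandstone layer.
The coal seam reaches the sandstone layer via the coal seam → the conglomerate → the sandstone layer.
The mudstone reaches the sandstone layer via the mudstone → the basalt flow → the sandstone layer.
Likewise the siltstone reaches the sandstone layer by chaining the stated constraints.
No chain forces the chalk bed ahead of the sandstone layer.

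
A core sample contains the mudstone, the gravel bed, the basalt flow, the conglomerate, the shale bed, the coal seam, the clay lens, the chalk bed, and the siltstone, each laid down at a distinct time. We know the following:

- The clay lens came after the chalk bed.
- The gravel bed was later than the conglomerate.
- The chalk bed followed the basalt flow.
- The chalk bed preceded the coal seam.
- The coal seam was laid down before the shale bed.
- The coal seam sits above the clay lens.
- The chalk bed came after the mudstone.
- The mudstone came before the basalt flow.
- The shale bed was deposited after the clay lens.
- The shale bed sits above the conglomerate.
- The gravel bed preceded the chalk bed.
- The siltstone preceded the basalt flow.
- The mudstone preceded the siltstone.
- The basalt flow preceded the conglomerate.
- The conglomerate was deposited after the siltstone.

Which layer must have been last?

the shale bed

Every other layer has a chain of constraints placing it before the shale bed, so the shale bed is last.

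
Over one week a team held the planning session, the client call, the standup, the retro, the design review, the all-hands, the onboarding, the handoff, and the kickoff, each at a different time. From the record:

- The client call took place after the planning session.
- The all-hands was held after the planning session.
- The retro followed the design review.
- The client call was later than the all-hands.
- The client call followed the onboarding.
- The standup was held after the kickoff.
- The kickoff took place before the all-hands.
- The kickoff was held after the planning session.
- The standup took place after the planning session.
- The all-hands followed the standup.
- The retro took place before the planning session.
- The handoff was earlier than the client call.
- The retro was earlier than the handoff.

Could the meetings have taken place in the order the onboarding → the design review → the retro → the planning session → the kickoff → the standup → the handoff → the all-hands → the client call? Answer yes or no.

Check each stated constraint against the proposed order — e.g. the planning session is ahead of the client call; the onboarding is ahead of the client call. Every pair is in the required order; nothing is violated.

yes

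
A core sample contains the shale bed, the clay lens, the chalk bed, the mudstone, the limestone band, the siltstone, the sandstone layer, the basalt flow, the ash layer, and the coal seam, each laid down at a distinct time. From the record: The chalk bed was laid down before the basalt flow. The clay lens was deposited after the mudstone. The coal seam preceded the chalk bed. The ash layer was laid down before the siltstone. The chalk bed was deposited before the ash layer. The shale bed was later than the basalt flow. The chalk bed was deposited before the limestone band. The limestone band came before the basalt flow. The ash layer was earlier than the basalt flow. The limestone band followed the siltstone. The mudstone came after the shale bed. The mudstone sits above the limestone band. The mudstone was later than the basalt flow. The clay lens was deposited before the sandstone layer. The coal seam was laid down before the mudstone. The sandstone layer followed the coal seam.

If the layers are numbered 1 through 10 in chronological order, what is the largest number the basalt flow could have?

6

The basalt flow must come before the clay lens, the mudstone, the sandstone layer, and the shale bed — 4 layers forced after it.
Everything else can be placed before the basalt flow in some valid order, so the basalt flow can sit as late as position 10 − 4 = 6.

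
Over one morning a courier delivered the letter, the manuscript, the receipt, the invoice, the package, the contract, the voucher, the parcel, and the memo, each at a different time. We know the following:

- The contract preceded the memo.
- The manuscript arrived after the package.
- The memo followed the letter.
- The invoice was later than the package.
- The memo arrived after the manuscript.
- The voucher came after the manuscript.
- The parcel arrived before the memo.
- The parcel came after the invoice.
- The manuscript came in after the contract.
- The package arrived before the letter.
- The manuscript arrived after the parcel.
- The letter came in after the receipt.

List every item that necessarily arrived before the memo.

Directly stated before the memo: the contract, the letter, the manuscript, and the parcel.
The invoice reaches the memo via the invoice → the parcel → the memo.
The package reaches the memo via the package → the letter → the memo.
The receipt reaches the memo via the receipt → the letter → the memo.

the contract, the invoice, the letter, the manuscript, the package, the parcel, the receipt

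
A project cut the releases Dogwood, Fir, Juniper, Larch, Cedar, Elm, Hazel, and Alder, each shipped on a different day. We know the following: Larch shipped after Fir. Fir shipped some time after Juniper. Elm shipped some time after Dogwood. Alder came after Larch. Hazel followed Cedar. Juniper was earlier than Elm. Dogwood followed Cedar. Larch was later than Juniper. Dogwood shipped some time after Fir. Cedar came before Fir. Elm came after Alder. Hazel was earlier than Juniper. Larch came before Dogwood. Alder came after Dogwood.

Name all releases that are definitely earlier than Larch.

Directly stated before Larch: Fir and Juniper.
Cedar reaches Larch via Cedar → Fir → Larch.
Hazel reaches Larch via Hazel → Juniper → Larch.
No chain forces Elm (or any of the others) ahead of Larch.

Cedar, Fir, Hazel, Juniper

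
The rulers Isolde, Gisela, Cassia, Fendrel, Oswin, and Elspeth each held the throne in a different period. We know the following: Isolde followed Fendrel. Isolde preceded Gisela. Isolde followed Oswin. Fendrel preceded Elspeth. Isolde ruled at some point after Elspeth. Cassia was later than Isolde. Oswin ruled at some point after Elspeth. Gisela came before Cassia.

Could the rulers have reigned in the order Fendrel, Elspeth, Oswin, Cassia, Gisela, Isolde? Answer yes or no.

The constraints require Gisela before Cassia, but in the proposed sequence Cassia appears ahead of Gisela. That one violation is enough.

no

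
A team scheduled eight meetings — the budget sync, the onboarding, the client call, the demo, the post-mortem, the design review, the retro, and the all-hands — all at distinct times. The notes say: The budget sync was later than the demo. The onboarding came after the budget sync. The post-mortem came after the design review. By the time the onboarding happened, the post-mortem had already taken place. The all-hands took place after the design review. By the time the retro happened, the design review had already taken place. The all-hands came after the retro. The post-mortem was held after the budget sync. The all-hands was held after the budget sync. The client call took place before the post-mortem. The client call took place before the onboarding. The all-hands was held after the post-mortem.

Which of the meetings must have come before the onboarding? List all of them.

the budget sync, the client call, the demo, the design review, the post-mortem

Directly stated before the onboarding: the budget sync, the client call, and the post-mortem.
The demo reaches the onboarding via the demo → the budget sync → the onboarding.
The design review reaches the onboarding via the design review → the post-mortem → the onboarding.
No chain forces the all-hands (or any of the others) ahead of the onboarding.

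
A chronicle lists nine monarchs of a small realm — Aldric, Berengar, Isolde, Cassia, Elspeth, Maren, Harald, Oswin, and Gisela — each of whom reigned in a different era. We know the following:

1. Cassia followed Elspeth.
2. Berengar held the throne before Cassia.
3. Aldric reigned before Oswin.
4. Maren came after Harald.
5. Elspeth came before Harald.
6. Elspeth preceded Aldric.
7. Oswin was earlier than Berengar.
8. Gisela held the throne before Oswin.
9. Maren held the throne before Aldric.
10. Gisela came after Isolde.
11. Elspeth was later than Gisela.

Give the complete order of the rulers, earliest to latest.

Isolde, Gisela, Elspeth, Harald, Maren, Aldric, Oswin, Berengar, Cassia

The constraints fix every adjacent pair, so only one ordering works:
Isolde → Gisela → Elspeth → Harald → Maren → Aldric → Oswin → Berengar → Cassia.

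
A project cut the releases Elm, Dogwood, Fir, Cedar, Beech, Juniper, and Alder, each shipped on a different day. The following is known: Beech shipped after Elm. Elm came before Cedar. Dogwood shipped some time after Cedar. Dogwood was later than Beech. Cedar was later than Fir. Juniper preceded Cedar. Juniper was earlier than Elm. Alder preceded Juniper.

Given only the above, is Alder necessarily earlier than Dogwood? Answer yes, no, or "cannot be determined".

Chain the constraints: Alder → Juniper → Cedar → Dogwood. Each link is directly stated, so Alder comes before Dogwood.

yes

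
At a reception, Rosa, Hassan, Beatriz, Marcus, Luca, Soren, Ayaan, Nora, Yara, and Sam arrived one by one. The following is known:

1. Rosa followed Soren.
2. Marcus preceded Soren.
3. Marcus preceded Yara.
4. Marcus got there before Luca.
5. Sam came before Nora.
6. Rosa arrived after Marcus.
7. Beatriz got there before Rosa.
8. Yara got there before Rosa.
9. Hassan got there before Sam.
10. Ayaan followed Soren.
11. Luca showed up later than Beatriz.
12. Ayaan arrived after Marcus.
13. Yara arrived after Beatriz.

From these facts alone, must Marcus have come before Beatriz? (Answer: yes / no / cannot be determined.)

cannot be determined

No chain of stated constraints runs from Marcus to Beatriz, and none runs from Beatriz to Marcus either.
So the relative order of Marcus and Beatriz is not fixed by the given facts.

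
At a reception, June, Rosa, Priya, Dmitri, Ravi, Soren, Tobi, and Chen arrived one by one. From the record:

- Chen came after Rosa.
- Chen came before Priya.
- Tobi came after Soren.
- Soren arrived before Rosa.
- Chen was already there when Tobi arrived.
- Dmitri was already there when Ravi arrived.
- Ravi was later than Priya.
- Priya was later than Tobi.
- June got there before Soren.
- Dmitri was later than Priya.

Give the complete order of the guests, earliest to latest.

The constraints fix every adjacent pair, so only one ordering works:
June → Soren → Rosa → Chen → Tobi → Priya → Dmitri → Ravi.

June, Soren, Rosa, Chen, Tobi, Priya, Dmitri, Ravi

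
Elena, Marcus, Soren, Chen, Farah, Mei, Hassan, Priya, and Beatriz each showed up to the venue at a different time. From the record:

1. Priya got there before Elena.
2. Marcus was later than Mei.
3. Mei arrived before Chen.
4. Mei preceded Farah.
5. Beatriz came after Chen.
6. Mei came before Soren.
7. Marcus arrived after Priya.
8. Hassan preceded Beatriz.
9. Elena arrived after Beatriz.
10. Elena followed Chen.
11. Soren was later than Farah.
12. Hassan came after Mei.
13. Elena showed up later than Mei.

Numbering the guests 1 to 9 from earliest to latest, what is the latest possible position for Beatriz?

Beatriz must come before Elena — 1 guest forced after them.
Everything else can be placed before Beatriz in some valid order, so Beatriz can sit as late as position 9 − 1 = 8.

8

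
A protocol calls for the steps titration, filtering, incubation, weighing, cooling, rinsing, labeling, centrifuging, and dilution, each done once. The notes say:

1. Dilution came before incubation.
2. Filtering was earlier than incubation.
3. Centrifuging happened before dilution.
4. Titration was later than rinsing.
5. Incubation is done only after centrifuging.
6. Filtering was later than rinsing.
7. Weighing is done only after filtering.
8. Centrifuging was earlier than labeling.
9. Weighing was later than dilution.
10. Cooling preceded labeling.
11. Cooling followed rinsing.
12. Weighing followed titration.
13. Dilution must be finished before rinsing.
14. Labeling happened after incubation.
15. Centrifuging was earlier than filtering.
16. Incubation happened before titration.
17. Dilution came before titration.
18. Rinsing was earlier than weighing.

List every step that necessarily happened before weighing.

centrifuging, dilution, filtering, incubation, rinsing, titration

Directly stated before weighing: dilution, filtering, rinsing, and titration.
Centrifuging reaches weighing via centrifuging → dilution → weighing.
Incubation reaches weighing via incubation → titration → weighing.
No chain forces labeling (or any of the others) ahead of weighing.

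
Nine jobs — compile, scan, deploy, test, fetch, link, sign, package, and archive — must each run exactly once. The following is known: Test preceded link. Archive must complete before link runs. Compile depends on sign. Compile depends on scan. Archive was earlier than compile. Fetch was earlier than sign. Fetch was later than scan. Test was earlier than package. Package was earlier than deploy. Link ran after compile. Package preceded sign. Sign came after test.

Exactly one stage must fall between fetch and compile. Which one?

Tracing the constraints gives fetch → sign → compile, so sign sits after fetch and before compile.
No other stage is forced both after fetch and before compile.

sign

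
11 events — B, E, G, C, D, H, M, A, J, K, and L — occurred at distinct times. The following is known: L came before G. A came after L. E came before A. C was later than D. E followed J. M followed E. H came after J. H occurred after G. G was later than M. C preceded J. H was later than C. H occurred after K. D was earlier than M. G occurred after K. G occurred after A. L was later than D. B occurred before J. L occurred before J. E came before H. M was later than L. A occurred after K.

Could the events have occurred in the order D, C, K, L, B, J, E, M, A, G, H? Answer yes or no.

yes

Check each stated constraint against the proposed order — e.g. K is ahead of H; C is ahead of H. Every pair is in the required order; nothing is violated.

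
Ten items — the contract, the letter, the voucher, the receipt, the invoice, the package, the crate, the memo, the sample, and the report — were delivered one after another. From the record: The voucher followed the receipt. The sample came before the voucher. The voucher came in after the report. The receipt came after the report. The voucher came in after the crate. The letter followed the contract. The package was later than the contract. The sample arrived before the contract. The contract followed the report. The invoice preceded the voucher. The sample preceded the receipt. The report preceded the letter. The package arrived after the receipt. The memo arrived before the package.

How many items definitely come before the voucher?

5

Directly stated before the voucher: the crate, the invoice, the receipt, the report, and the sample.
No chain forces the letter (or any of the others) ahead of the voucher.
That's the crate, the invoice, the receipt, the report, and the sample — 5 in all.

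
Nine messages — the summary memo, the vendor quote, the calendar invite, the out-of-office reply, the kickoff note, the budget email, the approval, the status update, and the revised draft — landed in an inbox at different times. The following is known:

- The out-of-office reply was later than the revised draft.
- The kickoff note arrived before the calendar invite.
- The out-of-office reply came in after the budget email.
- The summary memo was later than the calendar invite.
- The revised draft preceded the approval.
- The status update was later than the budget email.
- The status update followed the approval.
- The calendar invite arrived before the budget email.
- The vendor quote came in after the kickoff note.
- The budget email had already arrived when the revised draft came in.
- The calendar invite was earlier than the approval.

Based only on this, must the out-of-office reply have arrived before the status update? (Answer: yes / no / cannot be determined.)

cannot be determined

No chain of stated constraints runs from the out-of-office reply to the status update, and none runs from the status update to the out-of-office reply either.
So the relative order of the out-of-office reply and the status update is not fixed by the given facts.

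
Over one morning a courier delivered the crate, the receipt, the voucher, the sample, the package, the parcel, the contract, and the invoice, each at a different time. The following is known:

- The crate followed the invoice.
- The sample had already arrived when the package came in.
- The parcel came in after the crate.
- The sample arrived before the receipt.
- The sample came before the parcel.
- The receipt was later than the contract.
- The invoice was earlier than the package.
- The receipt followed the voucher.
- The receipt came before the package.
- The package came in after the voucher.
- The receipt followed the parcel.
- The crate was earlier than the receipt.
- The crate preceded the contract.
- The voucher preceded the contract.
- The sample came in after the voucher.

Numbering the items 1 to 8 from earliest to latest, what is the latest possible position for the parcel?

6

The parcel must come before the package and the receipt — 2 items forced after it.
Everything else can be placed before the parcel in some valid order, so the parcel can sit as late as position 8 − 2 = 6.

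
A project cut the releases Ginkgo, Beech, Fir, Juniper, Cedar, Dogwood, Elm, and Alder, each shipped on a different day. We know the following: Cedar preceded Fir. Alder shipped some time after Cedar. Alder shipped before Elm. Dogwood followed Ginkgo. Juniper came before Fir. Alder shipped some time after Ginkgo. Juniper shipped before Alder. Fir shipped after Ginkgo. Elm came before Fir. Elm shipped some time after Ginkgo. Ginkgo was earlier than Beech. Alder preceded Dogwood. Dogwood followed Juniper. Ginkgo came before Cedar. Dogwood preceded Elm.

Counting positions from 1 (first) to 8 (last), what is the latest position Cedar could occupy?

4

Cedar must come before Alder, Dogwood, Elm, and Fir — 4 releases forced after it.
Everything else can be placed before Cedar in some valid order, so Cedar can sit as late as position 8 − 4 = 4.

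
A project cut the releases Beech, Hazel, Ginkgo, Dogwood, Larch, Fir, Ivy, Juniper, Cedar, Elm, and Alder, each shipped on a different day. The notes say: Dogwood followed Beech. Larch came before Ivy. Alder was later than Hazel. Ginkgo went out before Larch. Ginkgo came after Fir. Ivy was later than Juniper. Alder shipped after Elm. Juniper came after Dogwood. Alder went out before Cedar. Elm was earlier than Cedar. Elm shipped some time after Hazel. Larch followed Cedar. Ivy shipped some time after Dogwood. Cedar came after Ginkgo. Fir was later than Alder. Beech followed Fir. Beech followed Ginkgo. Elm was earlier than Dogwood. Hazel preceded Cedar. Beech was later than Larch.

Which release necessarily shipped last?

Ivy

Every other release has a chain of constraints placing it before Ivy, so Ivy is last.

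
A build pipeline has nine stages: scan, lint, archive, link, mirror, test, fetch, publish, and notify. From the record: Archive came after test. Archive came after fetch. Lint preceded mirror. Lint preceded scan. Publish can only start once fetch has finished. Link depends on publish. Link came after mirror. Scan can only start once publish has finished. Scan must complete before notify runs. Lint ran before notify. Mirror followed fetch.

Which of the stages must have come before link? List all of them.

fetch, lint, mirror, publish

Directly stated before link: mirror and publish.
Fetch reaches link via fetch → publish → link.
Lint reaches link via lint → mirror → link.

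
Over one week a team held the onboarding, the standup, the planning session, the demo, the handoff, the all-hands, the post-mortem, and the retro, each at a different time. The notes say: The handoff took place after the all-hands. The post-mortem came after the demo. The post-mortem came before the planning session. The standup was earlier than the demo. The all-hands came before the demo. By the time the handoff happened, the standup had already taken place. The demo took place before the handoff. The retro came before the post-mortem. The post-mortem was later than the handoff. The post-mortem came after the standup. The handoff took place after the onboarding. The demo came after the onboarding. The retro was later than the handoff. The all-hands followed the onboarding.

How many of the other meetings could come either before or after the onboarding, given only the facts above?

1

Forced after the onboarding: the all-hands, the demo, the handoff, the planning session, the post-mortem, and the retro.
That leaves the standup with no forced order relative to the onboarding — 1.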